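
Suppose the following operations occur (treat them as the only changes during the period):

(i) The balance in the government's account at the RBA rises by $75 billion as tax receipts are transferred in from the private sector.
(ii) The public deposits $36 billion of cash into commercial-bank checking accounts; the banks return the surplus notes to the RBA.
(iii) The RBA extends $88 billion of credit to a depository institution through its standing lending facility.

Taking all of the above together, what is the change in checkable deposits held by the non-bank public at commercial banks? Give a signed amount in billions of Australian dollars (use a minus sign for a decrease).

-$39 billion

RBA balance sheet:
  Assets:      Loans to banks +$88B
  Liabilities: Bank reserves +$49B, Currency in circulation −$36B, Government deposits +$75B
Commercial banking system:
  Assets:      Reserves at CB +$49B
  Liabilities: Checkable deposits −$39B, Borrowings from CB +$88B
So the change in checkable deposits held by the non-bank public at commercial banks is -$39 billion.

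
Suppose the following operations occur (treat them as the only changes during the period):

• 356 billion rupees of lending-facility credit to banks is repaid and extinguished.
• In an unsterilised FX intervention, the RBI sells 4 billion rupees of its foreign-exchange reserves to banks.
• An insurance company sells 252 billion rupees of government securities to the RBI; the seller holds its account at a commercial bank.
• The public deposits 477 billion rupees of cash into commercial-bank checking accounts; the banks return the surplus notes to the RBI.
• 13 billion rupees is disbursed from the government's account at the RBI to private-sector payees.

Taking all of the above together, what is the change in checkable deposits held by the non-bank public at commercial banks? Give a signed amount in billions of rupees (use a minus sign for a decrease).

Discount-window repayment 356 billion rupees: the counterparty is a bank, so public deposits are unchanged → 0.
FX sale 4 billion rupees: the counterparty is a bank, so public deposits are unchanged → 0.
Asset purchase (from non-banks) 252 billion rupees: non-bank counterparties' bank balances rise → +252B.
Currency deposit 477 billion rupees: non-bank counterparties' bank balances rise → +477B.
Government spending 13 billion rupees: non-bank counterparties' bank balances rise → +13B.
Net: 0 + 0 + 252 + 477 + 13 = +742 billion.

+742 billion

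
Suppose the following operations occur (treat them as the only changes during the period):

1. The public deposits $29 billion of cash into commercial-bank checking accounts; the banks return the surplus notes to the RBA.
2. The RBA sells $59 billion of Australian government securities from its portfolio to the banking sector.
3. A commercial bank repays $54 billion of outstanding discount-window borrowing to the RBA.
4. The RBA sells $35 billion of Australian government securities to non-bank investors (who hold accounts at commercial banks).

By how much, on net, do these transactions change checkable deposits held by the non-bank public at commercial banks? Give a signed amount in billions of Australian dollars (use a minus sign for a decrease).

-$6 billion

Currency deposit $29 billion: non-bank counterparties' bank balances rise → +$29B.
OMO sale (to banks) $59 billion: the counterparty is a bank, so public deposits are unchanged → 0.
Discount-window repayment $54 billion: the counterparty is a bank, so public deposits are unchanged → 0.
Asset sale (to non-banks) $35 billion: non-bank counterparties' bank balances fall → −$35B.
Net: 29 + 0 + 0 − 35 = -$6 billion.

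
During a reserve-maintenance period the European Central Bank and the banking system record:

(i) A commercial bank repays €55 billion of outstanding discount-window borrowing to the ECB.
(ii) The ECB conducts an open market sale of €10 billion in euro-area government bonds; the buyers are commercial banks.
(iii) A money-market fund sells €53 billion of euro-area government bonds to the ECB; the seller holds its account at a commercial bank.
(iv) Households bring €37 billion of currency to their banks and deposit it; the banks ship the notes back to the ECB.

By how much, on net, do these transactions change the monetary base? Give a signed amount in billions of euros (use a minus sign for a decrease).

-€12 billion

Discount-window repayment €55 billion: ECB balance sheet contracts → −€55B.
OMO sale (to banks) €10 billion: ECB balance sheet contracts → −€10B.
Asset purchase (from non-banks) €53 billion: ECB balance sheet expands → +€53B.
Currency deposit €37 billion: just a shift between currency and reserves — both are base money → 0.
Net: −55 − 10 + 53 + 0 = -€12 billion.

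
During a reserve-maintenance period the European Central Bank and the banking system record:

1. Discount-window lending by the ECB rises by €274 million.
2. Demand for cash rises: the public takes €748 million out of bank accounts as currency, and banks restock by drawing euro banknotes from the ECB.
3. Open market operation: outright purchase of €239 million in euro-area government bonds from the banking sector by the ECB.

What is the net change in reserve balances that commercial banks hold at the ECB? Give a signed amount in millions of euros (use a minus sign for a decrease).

-€235 million

Discount-window loan €274 million: the loan is credited to the bank's reserve account → +€274M.
Currency withdrawal €748 million: banks swap reserves for currency → −€748M.
OMO purchase (from banks) €239 million: the ECB pays by crediting reserve accounts → +€239M.
Net: 274 − 748 + 239 = -€235 million.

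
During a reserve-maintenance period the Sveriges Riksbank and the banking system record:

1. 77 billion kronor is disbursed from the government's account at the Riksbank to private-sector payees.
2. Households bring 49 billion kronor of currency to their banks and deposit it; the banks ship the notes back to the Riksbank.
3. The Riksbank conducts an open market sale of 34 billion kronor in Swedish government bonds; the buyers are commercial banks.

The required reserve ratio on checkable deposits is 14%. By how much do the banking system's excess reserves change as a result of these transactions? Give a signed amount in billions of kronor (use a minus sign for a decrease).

Government spending 77 billion kronor: reserves +77B, deposits +77B.
Currency deposit 49 billion kronor: reserves +49B, deposits +49B.
OMO sale (to banks) 34 billion kronor: reserves −34B, deposits 0.
Totals: Δreserves = +92B, Δdeposits = +126B.
Δrequired reserves = 14% × +126B = +17.64B.
Δexcess reserves = Δreserves − Δrequired = +92B − (+17.64B) = +74.36 billion.

+74.36 billion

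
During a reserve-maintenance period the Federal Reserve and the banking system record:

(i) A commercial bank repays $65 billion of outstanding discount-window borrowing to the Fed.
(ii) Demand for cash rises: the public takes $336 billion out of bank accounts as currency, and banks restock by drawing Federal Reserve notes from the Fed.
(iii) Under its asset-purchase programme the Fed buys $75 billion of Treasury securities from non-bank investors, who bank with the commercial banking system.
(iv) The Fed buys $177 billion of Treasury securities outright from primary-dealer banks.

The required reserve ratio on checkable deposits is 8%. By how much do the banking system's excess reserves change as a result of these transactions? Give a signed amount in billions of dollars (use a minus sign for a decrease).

-$128.12 billion

Discount-window repayment $65 billion: reserves −$65B, deposits 0.
Currency withdrawal $336 billion: reserves −$336B, deposits −$336B.
Asset purchase (from non-banks) $75 billion: reserves +$75B, deposits +$75B.
OMO purchase (from banks) $177 billion: reserves +$177B, deposits 0.
Totals: Δreserves = −$149B, Δdeposits = −$261B.
Δrequired reserves = 8% × −$261B = −$20.88B.
Δexcess reserves = Δreserves − Δrequired = −$149B − (−$20.88B) = -$128.12 billion.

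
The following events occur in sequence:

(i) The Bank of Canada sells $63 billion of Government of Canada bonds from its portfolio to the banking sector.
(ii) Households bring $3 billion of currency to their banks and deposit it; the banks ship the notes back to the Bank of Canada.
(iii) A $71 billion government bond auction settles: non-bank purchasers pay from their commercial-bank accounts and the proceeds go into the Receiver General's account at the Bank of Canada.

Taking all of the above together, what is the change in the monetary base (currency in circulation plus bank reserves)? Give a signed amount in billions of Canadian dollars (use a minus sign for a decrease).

-$134 billion

Bank of Canada balance sheet:
  Assets:      Securities −$63B
  Liabilities: Bank reserves −$131B, Currency in circulation −$3B, Government deposits +$71B
Monetary base = currency + reserves: −$3B + (−$131B) = -$134 billion.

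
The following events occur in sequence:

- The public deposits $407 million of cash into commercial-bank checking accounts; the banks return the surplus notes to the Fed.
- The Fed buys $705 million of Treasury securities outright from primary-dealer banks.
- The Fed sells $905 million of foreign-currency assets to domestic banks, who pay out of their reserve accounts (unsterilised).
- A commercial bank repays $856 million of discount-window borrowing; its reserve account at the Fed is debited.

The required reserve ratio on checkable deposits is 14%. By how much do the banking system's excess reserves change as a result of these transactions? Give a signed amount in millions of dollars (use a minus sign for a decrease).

Currency deposit $407 million: reserves +$407M, deposits +$407M.
OMO purchase (from banks) $705 million: reserves +$705M, deposits 0.
FX sale $905 million: reserves −$905M, deposits 0.
Discount-window repayment $856 million: reserves −$856M, deposits 0.
Totals: Δreserves = −$649M, Δdeposits = +$407M.
Δrequired reserves = 14% × +$407M = +$56.98M.
Δexcess reserves = Δreserves − Δrequired = −$649M − (+$56.98M) = -$705.98 million.

-$705.98 million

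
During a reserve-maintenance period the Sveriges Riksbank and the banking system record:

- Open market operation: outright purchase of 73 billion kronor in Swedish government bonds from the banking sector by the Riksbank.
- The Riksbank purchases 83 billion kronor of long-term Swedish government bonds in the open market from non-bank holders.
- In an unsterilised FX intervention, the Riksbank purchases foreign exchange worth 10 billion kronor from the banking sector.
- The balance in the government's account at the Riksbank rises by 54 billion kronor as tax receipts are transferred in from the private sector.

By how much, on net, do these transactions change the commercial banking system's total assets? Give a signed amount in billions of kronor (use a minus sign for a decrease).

OMO purchase (from banks) 73 billion kronor: just an asset swap on bank balance sheets → 0.
Asset purchase (from non-banks) 83 billion kronor: bank balance sheets expand → +83B.
FX purchase 10 billion kronor: just an asset swap on bank balance sheets → 0.
Government account inflow 54 billion kronor: bank balance sheets shrink → −54B.
Net: 0 + 83 + 0 − 54 = +29 billion.

+29 billion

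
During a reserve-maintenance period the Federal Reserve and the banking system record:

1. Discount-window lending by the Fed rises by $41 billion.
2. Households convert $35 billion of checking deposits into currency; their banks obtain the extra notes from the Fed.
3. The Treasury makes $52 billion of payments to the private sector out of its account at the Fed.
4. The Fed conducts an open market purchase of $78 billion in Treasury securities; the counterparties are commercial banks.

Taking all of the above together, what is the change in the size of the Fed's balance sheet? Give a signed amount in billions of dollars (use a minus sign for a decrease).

Fed balance sheet:
  Assets:      Securities +$78B, Loans to banks +$41B
  Liabilities: Bank reserves +$136B, Currency in circulation +$35B, Government deposits −$52B
Commercial banking system:
  Assets:      Reserves at CB +$136B, Securities −$78B
  Liabilities: Checkable deposits +$17B, Borrowings from CB +$41B
Change in total Fed assets = +$119 billion.

+$119 billion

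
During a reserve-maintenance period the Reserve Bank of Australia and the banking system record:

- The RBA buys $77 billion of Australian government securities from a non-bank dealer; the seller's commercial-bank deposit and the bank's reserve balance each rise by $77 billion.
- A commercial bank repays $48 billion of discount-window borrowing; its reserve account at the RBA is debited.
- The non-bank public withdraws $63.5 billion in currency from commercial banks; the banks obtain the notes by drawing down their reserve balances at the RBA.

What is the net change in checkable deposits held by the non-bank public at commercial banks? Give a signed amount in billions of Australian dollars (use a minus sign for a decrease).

+$13.5 billion

RBA balance sheet:
  Assets:      Securities +$77B, Loans to banks −$48B
  Liabilities: Bank reserves −$34.5B, Currency in circulation +$63.5B
Commercial banking system:
  Assets:      Reserves at CB −$34.5B
  Liabilities: Checkable deposits +$13.5B, Borrowings from CB −$48B
So the change in checkable deposits held by the non-bank public at commercial banks is +$13.5 billion.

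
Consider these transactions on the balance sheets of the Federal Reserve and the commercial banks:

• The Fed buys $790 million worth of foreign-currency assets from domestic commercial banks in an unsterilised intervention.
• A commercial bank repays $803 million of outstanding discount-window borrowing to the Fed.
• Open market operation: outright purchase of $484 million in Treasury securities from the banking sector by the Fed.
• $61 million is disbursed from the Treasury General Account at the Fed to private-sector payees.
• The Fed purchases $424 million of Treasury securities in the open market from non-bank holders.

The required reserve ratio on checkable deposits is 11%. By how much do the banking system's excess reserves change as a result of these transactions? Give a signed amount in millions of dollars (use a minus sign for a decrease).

+$902.65 million

FX purchase $790 million: reserves +$790M, deposits 0.
Discount-window repayment $803 million: reserves −$803M, deposits 0.
OMO purchase (from banks) $484 million: reserves +$484M, deposits 0.
Government spending $61 million: reserves +$61M, deposits +$61M.
Asset purchase (from non-banks) $424 million: reserves +$424M, deposits +$424M.
Totals: Δreserves = +$956M, Δdeposits = +$485M.
Δrequired reserves = 11% × +$485M = +$53.35M.
Δexcess reserves = Δreserves − Δrequired = +$956M − (+$53.35M) = +$902.65 million.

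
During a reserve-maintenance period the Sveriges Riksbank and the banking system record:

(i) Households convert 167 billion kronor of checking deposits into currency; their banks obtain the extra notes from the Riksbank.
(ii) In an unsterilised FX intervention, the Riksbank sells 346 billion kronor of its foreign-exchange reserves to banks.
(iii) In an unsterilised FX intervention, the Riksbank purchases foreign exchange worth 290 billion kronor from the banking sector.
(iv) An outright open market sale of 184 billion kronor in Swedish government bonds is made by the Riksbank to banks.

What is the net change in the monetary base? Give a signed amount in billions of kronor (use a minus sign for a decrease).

Currency withdrawal 167 billion kronor: just a shift between currency and reserves — both are base money → 0.
FX sale 346 billion kronor: Riksbank balance sheet contracts → −346B.
FX purchase 290 billion kronor: Riksbank balance sheet expands → +290B.
OMO sale (to banks) 184 billion kronor: Riksbank balance sheet contracts → −184B.
Net: 0 − 346 + 290 − 184 = -240 billion.

-240 billion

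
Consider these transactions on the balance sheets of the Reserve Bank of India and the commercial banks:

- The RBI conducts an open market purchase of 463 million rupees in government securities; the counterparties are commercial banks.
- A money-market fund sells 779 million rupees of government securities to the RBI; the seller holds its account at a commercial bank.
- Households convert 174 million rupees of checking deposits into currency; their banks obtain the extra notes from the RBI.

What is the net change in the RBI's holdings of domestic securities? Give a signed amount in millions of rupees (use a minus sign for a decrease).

+1242 million

OMO purchase (from banks) 463 million rupees: securities added to the RBI's portfolio → +463M.
Asset purchase (from non-banks) 779 million rupees: securities added to the RBI's portfolio → +779M.
Currency withdrawal 174 million rupees: the RBI's securities portfolio is untouched → 0.
Net: 463 + 779 + 0 = +1242 million.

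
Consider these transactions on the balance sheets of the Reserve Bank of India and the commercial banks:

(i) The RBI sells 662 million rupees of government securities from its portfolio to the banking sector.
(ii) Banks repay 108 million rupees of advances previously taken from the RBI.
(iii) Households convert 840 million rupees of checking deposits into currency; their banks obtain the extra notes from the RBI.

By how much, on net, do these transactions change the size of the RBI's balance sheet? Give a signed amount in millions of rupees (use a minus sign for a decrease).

RBI balance sheet:
  Assets:      Securities −662M, Loans to banks −108M
  Liabilities: Bank reserves −1610M, Currency in circulation +840M
Change in total RBI assets = -770 million.

-770 million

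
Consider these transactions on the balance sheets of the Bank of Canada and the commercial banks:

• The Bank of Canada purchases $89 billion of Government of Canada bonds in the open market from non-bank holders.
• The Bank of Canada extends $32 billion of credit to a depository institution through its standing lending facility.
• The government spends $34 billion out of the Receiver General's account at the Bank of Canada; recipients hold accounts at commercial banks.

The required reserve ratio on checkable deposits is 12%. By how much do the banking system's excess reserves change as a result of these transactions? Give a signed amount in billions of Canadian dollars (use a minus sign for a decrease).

+$140.24 billion

Asset purchase (from non-banks) $89 billion: reserves +$89B, deposits +$89B.
Discount-window loan $32 billion: reserves +$32B, deposits 0.
Government spending $34 billion: reserves +$34B, deposits +$34B.
Totals: Δreserves = +$155B, Δdeposits = +$123B.
Δrequired reserves = 12% × +$123B = +$14.76B.
Δexcess reserves = Δreserves − Δrequired = +$155B − (+$14.76B) = +$140.24 billion.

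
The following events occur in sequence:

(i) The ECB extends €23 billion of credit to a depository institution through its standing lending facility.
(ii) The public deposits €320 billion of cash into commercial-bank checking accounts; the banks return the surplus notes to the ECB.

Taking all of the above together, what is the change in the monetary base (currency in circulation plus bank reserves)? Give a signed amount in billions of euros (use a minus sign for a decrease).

Discount-window loan €23 billion: ECB balance sheet expands → +€23B.
Currency deposit €320 billion: just a shift between currency and reserves — both are base money → 0.
Net: 23 + 0 = +€23 billion.

+€23 billion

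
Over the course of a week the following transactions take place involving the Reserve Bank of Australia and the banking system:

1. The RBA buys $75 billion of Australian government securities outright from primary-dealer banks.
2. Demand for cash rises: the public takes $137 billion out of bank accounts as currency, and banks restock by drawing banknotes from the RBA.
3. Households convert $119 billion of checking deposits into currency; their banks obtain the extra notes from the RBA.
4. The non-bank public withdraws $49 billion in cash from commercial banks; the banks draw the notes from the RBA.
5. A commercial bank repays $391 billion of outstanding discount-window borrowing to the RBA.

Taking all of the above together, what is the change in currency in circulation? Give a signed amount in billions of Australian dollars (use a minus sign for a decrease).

+$305 billion

RBA balance sheet:
  Assets:      Securities +$75B, Loans to banks −$391B
  Liabilities: Bank reserves −$621B, Currency in circulation +$305B
So the change in currency in circulation is +$305 billion.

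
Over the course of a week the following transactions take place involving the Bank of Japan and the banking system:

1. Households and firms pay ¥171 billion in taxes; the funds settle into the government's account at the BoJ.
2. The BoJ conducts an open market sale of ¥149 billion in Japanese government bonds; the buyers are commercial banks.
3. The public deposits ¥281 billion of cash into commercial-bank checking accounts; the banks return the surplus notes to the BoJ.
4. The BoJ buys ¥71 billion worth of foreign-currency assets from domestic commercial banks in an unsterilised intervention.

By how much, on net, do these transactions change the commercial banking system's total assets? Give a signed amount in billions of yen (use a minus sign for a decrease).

BoJ balance sheet:
  Assets:      Securities −¥149B, Foreign assets +¥71B
  Liabilities: Bank reserves +¥32B, Currency in circulation −¥281B, Government deposits +¥171B
Commercial banking system:
  Assets:      Reserves at CB +¥32B, Securities +¥149B, Foreign assets −¥71B
  Liabilities: Checkable deposits +¥110B
Change in total bank assets = +¥110 billion.

+¥110 billion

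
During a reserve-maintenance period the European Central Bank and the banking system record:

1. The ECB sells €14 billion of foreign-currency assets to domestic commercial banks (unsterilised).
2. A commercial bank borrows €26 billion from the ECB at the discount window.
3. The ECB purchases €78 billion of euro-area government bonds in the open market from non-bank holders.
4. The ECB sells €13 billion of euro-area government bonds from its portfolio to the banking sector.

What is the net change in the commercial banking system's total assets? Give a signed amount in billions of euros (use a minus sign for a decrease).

+€104 billion

ECB balance sheet:
  Assets:      Securities +€65B, Loans to banks +€26B, Foreign assets −€14B
  Liabilities: Bank reserves +€77B
Commercial banking system:
  Assets:      Reserves at CB +€77B, Securities +€13B, Foreign assets +€14B
  Liabilities: Checkable deposits +€78B, Borrowings from CB +€26B
Change in total bank assets = +€104 billion.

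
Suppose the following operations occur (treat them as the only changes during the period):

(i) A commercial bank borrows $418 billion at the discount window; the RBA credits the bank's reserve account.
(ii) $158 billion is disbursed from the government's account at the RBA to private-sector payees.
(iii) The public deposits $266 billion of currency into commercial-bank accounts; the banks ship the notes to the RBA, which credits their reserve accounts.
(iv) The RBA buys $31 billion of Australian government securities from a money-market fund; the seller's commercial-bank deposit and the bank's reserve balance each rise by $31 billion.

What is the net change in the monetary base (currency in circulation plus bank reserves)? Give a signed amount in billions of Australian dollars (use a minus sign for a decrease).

+$607 billion

RBA balance sheet:
  Assets:      Securities +$31B, Loans to banks +$418B
  Liabilities: Bank reserves +$873B, Currency in circulation −$266B, Government deposits −$158B
Commercial banking system:
  Assets:      Reserves at CB +$873B
  Liabilities: Checkable deposits +$455B, Borrowings from CB +$418B
Monetary base = currency + reserves: −$266B + (+$873B) = +$607 billion.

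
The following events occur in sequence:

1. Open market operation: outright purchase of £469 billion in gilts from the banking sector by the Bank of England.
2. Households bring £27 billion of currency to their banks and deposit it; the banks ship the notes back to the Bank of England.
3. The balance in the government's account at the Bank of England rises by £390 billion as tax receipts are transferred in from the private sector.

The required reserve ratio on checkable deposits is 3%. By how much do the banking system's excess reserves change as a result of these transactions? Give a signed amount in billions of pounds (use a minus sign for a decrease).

OMO purchase (from banks) £469 billion: reserves +£469B, deposits 0.
Currency deposit £27 billion: reserves +£27B, deposits +£27B.
Government account inflow £390 billion: reserves −£390B, deposits −£390B.
Totals: Δreserves = +£106B, Δdeposits = −£363B.
Δrequired reserves = 3% × −£363B = −£10.89B.
Δexcess reserves = Δreserves − Δrequired = +£106B − (−£10.89B) = +£116.89 billion.

+£116.89 billion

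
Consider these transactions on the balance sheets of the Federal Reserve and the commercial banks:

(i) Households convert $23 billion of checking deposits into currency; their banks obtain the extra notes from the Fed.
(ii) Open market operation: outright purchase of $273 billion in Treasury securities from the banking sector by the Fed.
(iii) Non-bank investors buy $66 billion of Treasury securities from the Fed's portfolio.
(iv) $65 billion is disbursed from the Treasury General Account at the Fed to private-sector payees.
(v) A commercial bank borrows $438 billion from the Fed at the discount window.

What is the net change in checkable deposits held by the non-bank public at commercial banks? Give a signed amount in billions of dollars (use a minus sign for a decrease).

-$24 billion

Fed balance sheet:
  Assets:      Securities +$207B, Loans to banks +$438B
  Liabilities: Bank reserves +$687B, Currency in circulation +$23B, Government deposits −$65B
Commercial banking system:
  Assets:      Reserves at CB +$687B, Securities −$273B
  Liabilities: Checkable deposits −$24B, Borrowings from CB +$438B
So the change in checkable deposits held by the non-bank public at commercial banks is -$24 billion.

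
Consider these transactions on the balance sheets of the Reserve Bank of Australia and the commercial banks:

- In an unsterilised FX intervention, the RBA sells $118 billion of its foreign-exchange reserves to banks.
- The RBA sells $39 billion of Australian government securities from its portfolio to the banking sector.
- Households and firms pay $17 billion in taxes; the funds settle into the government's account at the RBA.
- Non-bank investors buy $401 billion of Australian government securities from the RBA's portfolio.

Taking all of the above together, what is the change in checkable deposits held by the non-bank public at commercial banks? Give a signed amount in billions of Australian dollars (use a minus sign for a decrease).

-$418 billion

RBA balance sheet:
  Assets:      Securities −$440B, Foreign assets −$118B
  Liabilities: Bank reserves −$575B, Government deposits +$17B
Commercial banking system:
  Assets:      Reserves at CB −$575B, Securities +$39B, Foreign assets +$118B
  Liabilities: Checkable deposits −$418B
So the change in checkable deposits held by the non-bank public at commercial banks is -$418 billion.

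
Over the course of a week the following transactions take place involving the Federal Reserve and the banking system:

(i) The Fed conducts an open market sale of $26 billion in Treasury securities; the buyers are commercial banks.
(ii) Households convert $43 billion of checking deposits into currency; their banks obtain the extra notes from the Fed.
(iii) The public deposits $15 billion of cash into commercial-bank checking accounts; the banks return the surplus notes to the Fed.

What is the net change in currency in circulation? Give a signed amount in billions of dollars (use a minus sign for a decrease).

+$28 billion

Fed balance sheet:
  Assets:      Securities −$26B
  Liabilities: Bank reserves −$54B, Currency in circulation +$28B
Commercial banking system:
  Assets:      Reserves at CB −$54B, Securities +$26B
  Liabilities: Checkable deposits −$28B
So the change in currency in circulation is +$28 billion.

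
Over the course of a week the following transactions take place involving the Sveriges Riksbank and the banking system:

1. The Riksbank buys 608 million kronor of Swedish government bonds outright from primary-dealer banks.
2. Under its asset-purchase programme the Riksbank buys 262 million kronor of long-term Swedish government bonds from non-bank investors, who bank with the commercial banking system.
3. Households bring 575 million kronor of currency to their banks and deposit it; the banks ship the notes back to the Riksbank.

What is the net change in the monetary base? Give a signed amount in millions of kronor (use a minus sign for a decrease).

OMO purchase (from banks) 608 million kronor: Riksbank balance sheet expands → +608M.
Asset purchase (from non-banks) 262 million kronor: Riksbank balance sheet expands → +262M.
Currency deposit 575 million kronor: just a shift between currency and reserves — both are base money → 0.
Net: 608 + 262 + 0 = +870 million.

+870 million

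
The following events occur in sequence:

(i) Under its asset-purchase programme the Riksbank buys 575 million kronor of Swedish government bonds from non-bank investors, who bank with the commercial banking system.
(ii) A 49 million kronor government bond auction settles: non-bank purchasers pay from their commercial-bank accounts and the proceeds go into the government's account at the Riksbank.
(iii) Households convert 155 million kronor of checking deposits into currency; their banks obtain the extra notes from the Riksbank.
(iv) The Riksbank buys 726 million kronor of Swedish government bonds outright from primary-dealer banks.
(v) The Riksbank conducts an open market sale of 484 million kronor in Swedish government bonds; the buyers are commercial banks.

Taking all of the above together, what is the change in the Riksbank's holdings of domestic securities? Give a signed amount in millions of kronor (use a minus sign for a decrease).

Asset purchase (from non-banks) 575 million kronor: securities added to the Riksbank's portfolio → +575M.
Government account inflow 49 million kronor: the Riksbank's securities portfolio is untouched → 0.
Currency withdrawal 155 million kronor: the Riksbank's securities portfolio is untouched → 0.
OMO purchase (from banks) 726 million kronor: securities added to the Riksbank's portfolio → +726M.
OMO sale (to banks) 484 million kronor: securities removed from the Riksbank's portfolio → −484M.
Net: 575 + 0 + 0 + 726 − 484 = +817 million.

+817 million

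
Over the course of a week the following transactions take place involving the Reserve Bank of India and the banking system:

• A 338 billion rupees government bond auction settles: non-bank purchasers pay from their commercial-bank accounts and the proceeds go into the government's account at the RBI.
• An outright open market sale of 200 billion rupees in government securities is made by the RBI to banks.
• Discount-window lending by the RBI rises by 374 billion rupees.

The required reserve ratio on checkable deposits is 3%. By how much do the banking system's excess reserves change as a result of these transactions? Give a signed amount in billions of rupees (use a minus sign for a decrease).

-153.86 billion

Government account inflow 338 billion rupees: reserves −338B, deposits −338B.
OMO sale (to banks) 200 billion rupees: reserves −200B, deposits 0.
Discount-window loan 374 billion rupees: reserves +374B, deposits 0.
Totals: Δreserves = −164B, Δdeposits = −338B.
Δrequired reserves = 3% × −338B = −10.14B.
Δexcess reserves = Δreserves − Δrequired = −164B − (−10.14B) = -153.86 billion.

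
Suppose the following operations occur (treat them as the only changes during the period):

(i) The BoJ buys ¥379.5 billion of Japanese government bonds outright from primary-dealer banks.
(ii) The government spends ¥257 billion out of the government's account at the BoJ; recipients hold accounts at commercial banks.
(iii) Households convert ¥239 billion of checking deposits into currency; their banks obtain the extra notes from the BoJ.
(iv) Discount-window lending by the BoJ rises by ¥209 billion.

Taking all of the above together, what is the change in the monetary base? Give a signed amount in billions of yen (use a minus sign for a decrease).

BoJ balance sheet:
  Assets:      Securities +¥379.5B, Loans to banks +¥209B
  Liabilities: Bank reserves +¥606.5B, Currency in circulation +¥239B, Government deposits −¥257B
Monetary base = currency + reserves: +¥239B + (+¥606.5B) = +¥845.5 billion.

+¥845.5 billion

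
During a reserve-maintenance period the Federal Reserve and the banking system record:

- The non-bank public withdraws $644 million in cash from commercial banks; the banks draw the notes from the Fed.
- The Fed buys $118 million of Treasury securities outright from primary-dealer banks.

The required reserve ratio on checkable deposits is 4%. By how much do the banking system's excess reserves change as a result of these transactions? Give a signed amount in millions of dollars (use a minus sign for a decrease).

Currency withdrawal $644 million: reserves −$644M, deposits −$644M.
OMO purchase (from banks) $118 million: reserves +$118M, deposits 0.
Totals: Δreserves = −$526M, Δdeposits = −$644M.
Δrequired reserves = 4% × −$644M = −$25.76M.
Δexcess reserves = Δreserves − Δrequired = −$526M − (−$25.76M) = -$500.24 million.

-$500.24 million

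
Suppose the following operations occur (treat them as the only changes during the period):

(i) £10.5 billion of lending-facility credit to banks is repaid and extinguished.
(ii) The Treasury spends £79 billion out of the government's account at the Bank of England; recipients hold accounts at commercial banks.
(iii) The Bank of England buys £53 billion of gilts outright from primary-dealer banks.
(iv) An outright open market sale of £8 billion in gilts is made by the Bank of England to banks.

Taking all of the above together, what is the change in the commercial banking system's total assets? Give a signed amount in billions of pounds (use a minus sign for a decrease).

+£68.5 billion

Discount-window repayment £10.5 billion: bank balance sheets shrink → −£10.5B.
Government spending £79 billion: bank balance sheets expand → +£79B.
OMO purchase (from banks) £53 billion: just an asset swap on bank balance sheets → 0.
OMO sale (to banks) £8 billion: just an asset swap on bank balance sheets → 0.
Net: −10.5 + 79 + 0 + 0 = +£68.5 billion.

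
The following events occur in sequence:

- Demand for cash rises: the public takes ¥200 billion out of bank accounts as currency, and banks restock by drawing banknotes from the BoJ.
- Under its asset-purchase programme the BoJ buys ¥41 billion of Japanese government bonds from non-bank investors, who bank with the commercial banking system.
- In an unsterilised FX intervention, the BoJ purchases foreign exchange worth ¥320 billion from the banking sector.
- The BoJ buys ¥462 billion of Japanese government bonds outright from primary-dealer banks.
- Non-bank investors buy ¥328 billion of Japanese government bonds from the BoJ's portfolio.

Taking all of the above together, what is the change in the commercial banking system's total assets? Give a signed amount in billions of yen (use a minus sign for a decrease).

Currency withdrawal ¥200 billion: bank balance sheets shrink → −¥200B.
Asset purchase (from non-banks) ¥41 billion: bank balance sheets expand → +¥41B.
FX purchase ¥320 billion: just an asset swap on bank balance sheets → 0.
OMO purchase (from banks) ¥462 billion: just an asset swap on bank balance sheets → 0.
Asset sale (to non-banks) ¥328 billion: bank balance sheets shrink → −¥328B.
Net: −200 + 41 + 0 + 0 − 328 = -¥487 billion.

-¥487 billion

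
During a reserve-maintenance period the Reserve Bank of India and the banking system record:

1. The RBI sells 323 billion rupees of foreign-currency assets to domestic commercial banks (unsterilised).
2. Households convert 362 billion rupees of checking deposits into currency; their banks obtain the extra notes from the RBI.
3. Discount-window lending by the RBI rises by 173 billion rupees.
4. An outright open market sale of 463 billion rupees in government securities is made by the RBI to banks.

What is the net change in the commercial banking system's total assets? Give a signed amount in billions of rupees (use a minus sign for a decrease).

FX sale 323 billion rupees: just an asset swap on bank balance sheets → 0.
Currency withdrawal 362 billion rupees: bank balance sheets shrink → −362B.
Discount-window loan 173 billion rupees: bank balance sheets expand → +173B.
OMO sale (to banks) 463 billion rupees: just an asset swap on bank balance sheets → 0.
Net: 0 − 362 + 173 + 0 = -189 billion.

-189 billion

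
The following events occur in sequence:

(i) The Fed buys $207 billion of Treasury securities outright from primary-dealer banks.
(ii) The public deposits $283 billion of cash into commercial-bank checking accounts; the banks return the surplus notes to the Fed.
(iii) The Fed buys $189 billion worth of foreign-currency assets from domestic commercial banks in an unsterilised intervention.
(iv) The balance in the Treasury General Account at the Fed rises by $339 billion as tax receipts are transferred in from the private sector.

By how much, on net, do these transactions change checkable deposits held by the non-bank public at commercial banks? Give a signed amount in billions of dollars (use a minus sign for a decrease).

OMO purchase (from banks) $207 billion: the counterparty is a bank, so public deposits are unchanged → 0.
Currency deposit $283 billion: non-bank counterparties' bank balances rise → +$283B.
FX purchase $189 billion: the counterparty is a bank, so public deposits are unchanged → 0.
Government account inflow $339 billion: non-bank counterparties' bank balances fall → −$339B.
Net: 0 + 283 + 0 − 339 = -$56 billion.

-$56 billion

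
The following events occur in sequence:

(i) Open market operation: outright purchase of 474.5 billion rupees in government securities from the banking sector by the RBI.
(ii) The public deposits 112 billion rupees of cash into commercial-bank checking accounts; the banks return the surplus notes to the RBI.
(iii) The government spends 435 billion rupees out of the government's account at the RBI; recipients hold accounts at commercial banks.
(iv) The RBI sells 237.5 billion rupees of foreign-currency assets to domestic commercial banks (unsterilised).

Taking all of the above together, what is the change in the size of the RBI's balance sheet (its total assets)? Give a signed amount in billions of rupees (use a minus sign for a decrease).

OMO purchase (from banks) 474.5 billion rupees: an RBI asset is acquired → +474.5B.
Currency deposit 112 billion rupees: only the composition of liabilities changes → 0.
Government spending 435 billion rupees: only the composition of liabilities changes → 0.
FX sale 237.5 billion rupees: an RBI asset is shed → −237.5B.
Net: 474.5 + 0 + 0 − 237.5 = +237 billion.

+237 billion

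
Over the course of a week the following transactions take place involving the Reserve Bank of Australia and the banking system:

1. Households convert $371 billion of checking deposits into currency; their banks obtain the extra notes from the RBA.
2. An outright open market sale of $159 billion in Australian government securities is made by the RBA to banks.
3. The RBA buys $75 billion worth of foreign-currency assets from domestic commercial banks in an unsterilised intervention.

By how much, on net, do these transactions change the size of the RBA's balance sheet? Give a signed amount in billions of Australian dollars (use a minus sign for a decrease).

RBA balance sheet:
  Assets:      Securities −$159B, Foreign assets +$75B
  Liabilities: Bank reserves −$455B, Currency in circulation +$371B
Commercial banking system:
  Assets:      Reserves at CB −$455B, Securities +$159B, Foreign assets −$75B
  Liabilities: Checkable deposits −$371B
Change in total RBA assets = -$84 billion.

-$84 billion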